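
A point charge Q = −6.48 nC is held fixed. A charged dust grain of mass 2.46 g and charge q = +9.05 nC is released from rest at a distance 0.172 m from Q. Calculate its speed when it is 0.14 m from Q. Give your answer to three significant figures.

Only the electrostatic force acts, so mechanical energy is conserved: ½mv² = U₁ − U₂ = kQq(1/r₁ − 1/r₂).
U₁ − U₂ = (8.99×10⁹ N·m²/C²)(-6.48×10⁻⁹ C)(9.05×10⁻⁹ C)(1/0.172 − 1/0.140) = 7.01×10⁻⁷ J.
v = √(2·7.01×10⁻⁷/2.46×10⁻³) = 0.0239 m/s.

0.0239 m/s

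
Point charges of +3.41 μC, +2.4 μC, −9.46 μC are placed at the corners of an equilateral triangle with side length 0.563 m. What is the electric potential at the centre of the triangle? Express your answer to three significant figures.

-1.01×10⁵ V

Electric potential is a scalar, so the contributions from each charge add algebraically: V = Σ kqᵢ/rᵢ.
The distance from each vertex to the centroid is a/√3 = 0.325 m.
V = k[(3.41×10⁻⁶)/(0.325) + (2.40×10⁻⁶)/(0.325) + (-9.46×10⁻⁶)/(0.325)] = -1.01×10⁵ V.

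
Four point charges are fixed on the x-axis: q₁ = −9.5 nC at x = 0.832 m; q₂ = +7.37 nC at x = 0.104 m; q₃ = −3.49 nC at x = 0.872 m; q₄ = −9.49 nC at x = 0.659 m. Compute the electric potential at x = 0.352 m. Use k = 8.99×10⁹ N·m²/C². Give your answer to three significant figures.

Electric potential is a scalar, so the contributions from each charge add algebraically: V = Σ kqᵢ/rᵢ.
Distances from the field point to each charge: r₁ = 0.480 m, r₂ = 0.248 m, r₃ = 0.520 m, r₄ = 0.307 m.
V = k[(-9.50×10⁻⁹)/(0.480) + (7.37×10⁻⁹)/(0.248) + (-3.49×10⁻⁹)/(0.520) + (-9.49×10⁻⁹)/(0.307)] = -249 V.

-249 V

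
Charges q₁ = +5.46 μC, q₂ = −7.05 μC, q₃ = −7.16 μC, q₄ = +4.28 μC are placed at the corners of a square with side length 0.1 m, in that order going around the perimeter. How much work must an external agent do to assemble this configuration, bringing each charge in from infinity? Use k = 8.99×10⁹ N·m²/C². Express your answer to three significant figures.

-3.98 J

The work to assemble the configuration equals its total potential energy, U = Σ kqᵢqⱼ/rᵢⱼ over all pairs.
The four side pairs have separation 0.100 m and the two diagonal pairs 0.141 m.
Summing all 6 pair terms gives U = -3.98 J.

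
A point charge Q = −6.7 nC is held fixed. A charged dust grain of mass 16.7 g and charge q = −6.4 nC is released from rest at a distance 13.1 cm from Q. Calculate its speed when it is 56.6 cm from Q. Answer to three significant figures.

Only the electrostatic force acts, so mechanical energy is conserved: ½mv² = U₁ − U₂ = kQq(1/r₁ − 1/r₂).
U₁ − U₂ = (8.99×10⁹ N·m²/C²)(-6.70×10⁻⁹ C)(-6.40×10⁻⁹ C)(1/0.131 − 1/0.566) = 2.26×10⁻⁶ J.
v = √(2·2.26×10⁻⁶/0.0167) = 0.0165 m/s.

0.0165 m/s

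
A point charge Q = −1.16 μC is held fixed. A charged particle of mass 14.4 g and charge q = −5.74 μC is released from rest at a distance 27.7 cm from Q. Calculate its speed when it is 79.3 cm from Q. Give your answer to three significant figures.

4.42 m/s

Only the electrostatic force acts, so mechanical energy is conserved: ½mv² = U₁ − U₂ = kQq(1/r₁ − 1/r₂).
U₁ − U₂ = (8.99×10⁹ N·m²/C²)(-1.16×10⁻⁶ C)(-5.74×10⁻⁶ C)(1/0.277 − 1/0.793) = 0.141 J.
v = √(2·0.141/0.0144) = 4.42 m/s.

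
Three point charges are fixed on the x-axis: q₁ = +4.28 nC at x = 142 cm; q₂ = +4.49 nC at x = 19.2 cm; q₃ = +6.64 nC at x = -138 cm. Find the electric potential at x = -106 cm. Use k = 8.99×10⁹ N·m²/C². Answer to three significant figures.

The total potential is the scalar sum of each charge's contribution, V = Σ kqᵢ/rᵢ.
Distances from the field point to each charge: r₁ = 2.48 m, r₂ = 1.25 m, r₃ = 0.320 m.
V = k[(4.28×10⁻⁹)/(2.48) + (4.49×10⁻⁹)/(1.25) + (6.64×10⁻⁹)/(0.320)] = 234 V.

234 V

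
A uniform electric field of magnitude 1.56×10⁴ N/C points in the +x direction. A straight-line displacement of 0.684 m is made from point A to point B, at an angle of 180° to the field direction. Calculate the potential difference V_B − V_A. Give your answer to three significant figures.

1.07×10⁴ V

Only the component of displacement along E changes the potential: ΔV = −E·d·cosθ.
ΔV = −(1.56×10⁴ V/m)(0.684 m)cos180° = 1.07×10⁴ V.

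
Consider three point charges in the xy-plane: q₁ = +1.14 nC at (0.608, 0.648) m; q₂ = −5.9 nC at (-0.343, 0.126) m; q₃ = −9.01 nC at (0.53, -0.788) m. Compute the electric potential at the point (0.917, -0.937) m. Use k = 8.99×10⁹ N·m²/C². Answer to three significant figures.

-221 V

Electric potential is a scalar, so the contributions from each charge add algebraically: V = Σ kqᵢ/rᵢ.
Distances from the field point to each charge: r₁ = 1.61 m, r₂ = 1.65 m, r₃ = 0.415 m.
V = k[(1.14×10⁻⁹)/(1.61) + (-5.90×10⁻⁹)/(1.65) + (-9.01×10⁻⁹)/(0.415)] = -221 V.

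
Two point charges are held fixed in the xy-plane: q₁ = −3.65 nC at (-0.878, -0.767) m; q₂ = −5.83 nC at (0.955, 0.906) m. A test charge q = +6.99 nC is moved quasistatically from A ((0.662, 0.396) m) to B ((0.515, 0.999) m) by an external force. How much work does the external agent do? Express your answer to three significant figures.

For quasistatic motion the external work equals the change in potential energy: W_ext = qΔV = q(V_B − V_A).
At A: distances to the source charges are 1.93 m, 0.588 m; V_A = Σ kqᵢ/rᵢ = -106 V.
At B: distances to the source charges are 2.25 m, 0.450 m; V_B = Σ kqᵢ/rᵢ = -131 V.
ΔV = V_B − V_A = -25.0 V.
W_ext = qΔV = (6.99×10⁻⁹ C)(-25.0 V) = -1.75×10⁻⁷ J.

-1.75×10⁻⁷ J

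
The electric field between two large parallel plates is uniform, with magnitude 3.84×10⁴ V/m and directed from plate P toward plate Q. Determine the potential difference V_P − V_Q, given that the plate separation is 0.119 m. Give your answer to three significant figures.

In a uniform field, potential decreases in the direction of E: ΔV = −E·d for a displacement d parallel to E.
Going from Q to P is a displacement of 0.119 m opposite to the field, so V_P − V_Q = +Ed = 4570 V.

4570 V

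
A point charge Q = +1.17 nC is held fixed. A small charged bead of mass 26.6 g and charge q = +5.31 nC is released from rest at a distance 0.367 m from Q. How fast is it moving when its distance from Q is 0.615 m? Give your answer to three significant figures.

2.15×10⁻³ m/s

Only the electrostatic force acts, so mechanical energy is conserved: ½mv² = U₁ − U₂ = kQq(1/r₁ − 1/r₂).
U₁ − U₂ = (8.99×10⁹ N·m²/C²)(1.17×10⁻⁹ C)(5.31×10⁻⁹ C)(1/0.367 − 1/0.615) = 6.14×10⁻⁸ J.
v = √(2·6.14×10⁻⁸/0.0266) = 2.15×10⁻³ m/s.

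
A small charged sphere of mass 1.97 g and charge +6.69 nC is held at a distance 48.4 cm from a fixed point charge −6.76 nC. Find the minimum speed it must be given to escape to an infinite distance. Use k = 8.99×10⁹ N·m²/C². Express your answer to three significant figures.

To just escape, total mechanical energy must reach zero at infinity: ½mv²_min + U = 0, so ½mv²_min = −U = |kQq|/r.
|U| = |kQq|/r = (8.99×10⁹ N·m²/C²)(6.76×10⁻⁹)(6.69×10⁻⁹)/(0.484) = 8.40×10⁻⁷ J.
v_min = √(2|U|/m) = √(2·8.40×10⁻⁷/1.97×10⁻³) = 0.0292 m/s.

0.0292 m/s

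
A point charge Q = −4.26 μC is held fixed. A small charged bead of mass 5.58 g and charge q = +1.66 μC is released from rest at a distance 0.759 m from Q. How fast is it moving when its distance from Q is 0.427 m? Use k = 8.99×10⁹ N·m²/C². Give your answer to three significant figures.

Only the electrostatic force acts, so mechanical energy is conserved: ½mv² = U₁ − U₂ = kQq(1/r₁ − 1/r₂).
U₁ − U₂ = (8.99×10⁹ N·m²/C²)(-4.26×10⁻⁶ C)(1.66×10⁻⁶ C)(1/0.759 − 1/0.427) = 0.0651 J.
v = √(2·0.0651/5.58×10⁻³) = 4.83 m/s.

4.83 m/s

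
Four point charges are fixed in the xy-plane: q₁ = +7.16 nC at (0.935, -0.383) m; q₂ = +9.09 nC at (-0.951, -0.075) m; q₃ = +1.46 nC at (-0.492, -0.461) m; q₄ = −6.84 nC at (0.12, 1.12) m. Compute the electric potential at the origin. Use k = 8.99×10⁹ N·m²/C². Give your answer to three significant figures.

114 V

The total potential is the scalar sum of each charge's contribution, V = Σ kqᵢ/rᵢ.
Distances from the field point to each charge: r₁ = 1.01 m, r₂ = 0.954 m, r₃ = 0.674 m, r₄ = 1.13 m.
V = k[(7.16×10⁻⁹)/(1.01) + (9.09×10⁻⁹)/(0.954) + (1.46×10⁻⁹)/(0.674) + (-6.84×10⁻⁹)/(1.13)] = 114 V.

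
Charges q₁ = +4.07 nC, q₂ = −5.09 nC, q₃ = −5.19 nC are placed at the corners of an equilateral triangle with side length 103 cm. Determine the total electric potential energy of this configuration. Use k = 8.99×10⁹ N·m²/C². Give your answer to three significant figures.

-1.35×10⁻⁷ J

The work to assemble the configuration equals its total potential energy, U = Σ kqᵢqⱼ/rᵢⱼ over all pairs.
All three pair separations equal the side length, 1.03 m.
U = (-1.81×10⁻⁷) + (-1.84×10⁻⁷) + (2.31×10⁻⁷) = -1.35×10⁻⁷ J.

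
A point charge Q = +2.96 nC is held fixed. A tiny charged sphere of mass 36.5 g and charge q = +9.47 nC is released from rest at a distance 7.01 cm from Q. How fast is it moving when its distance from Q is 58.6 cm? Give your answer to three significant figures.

0.0132 m/s

Only the electrostatic force acts, so mechanical energy is conserved: ½mv² = U₁ − U₂ = kQq(1/r₁ − 1/r₂).
U₁ − U₂ = (8.99×10⁹ N·m²/C²)(2.96×10⁻⁹ C)(9.47×10⁻⁹ C)(1/0.0701 − 1/0.586) = 3.16×10⁻⁶ J.
v = √(2·3.16×10⁻⁶/0.0365) = 0.0132 m/s.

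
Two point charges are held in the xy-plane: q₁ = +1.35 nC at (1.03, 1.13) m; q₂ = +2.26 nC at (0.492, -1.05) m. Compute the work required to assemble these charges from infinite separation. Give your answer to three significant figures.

The work to assemble the configuration equals its total potential energy, U = Σ kqᵢqⱼ/rᵢⱼ over all pairs.
Pair separations: r₁₂ = 2.25 m.
U = (1.22×10⁻⁸) = 1.22×10⁻⁸ J.

1.22×10⁻⁸ J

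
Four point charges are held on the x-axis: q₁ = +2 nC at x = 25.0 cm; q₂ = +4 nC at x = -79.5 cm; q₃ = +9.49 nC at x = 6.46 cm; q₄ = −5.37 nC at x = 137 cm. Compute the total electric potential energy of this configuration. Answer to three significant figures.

The assembly work is the sum of pairwise potential energies, U = Σ_{i<j} kqᵢqⱼ/rᵢⱼ.
Pair separations: r₁₂ = 1.04 m, r₁₃ = 0.185 m, r₁₄ = 1.12 m, r₂₃ = 0.860 m, r₂₄ = 2.17 m, r₃₄ = 1.31 m.
Summing all 6 pair terms gives U = 8.60×10⁻⁷ J.

8.60×10⁻⁷ J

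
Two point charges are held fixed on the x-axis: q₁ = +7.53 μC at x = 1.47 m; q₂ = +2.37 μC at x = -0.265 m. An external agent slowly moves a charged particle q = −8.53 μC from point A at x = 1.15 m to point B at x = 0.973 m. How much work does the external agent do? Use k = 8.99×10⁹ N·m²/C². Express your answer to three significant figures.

0.624 J

For quasistatic motion the external work equals the change in potential energy: W_ext = qΔV = q(V_B − V_A).
At A: distances to the source charges are 0.320 m, 1.42 m; V_A = Σ kqᵢ/rᵢ = 2.27×10⁵ V.
At B: distances to the source charges are 0.497 m, 1.24 m; V_B = Σ kqᵢ/rᵢ = 1.53×10⁵ V.
ΔV = V_B − V_A = -7.32×10⁴ V.
W_ext = qΔV = (-8.53×10⁻⁶ C)(-7.32×10⁴ V) = 0.624 J.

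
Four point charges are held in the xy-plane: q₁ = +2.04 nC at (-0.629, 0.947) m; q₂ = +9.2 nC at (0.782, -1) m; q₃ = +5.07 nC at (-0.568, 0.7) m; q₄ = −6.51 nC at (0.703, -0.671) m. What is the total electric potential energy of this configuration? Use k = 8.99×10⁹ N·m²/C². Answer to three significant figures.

-1.18×10⁻⁶ J

The work to assemble the configuration equals its total potential energy, U = Σ kqᵢqⱼ/rᵢⱼ over all pairs.
Pair separations: r₁₂ = 2.40 m, r₁₃ = 0.254 m, r₁₄ = 2.10 m, r₂₃ = 2.17 m, r₂₄ = 0.338 m, r₃₄ = 1.87 m.
Summing all 6 pair terms gives U = -1.18×10⁻⁶ J.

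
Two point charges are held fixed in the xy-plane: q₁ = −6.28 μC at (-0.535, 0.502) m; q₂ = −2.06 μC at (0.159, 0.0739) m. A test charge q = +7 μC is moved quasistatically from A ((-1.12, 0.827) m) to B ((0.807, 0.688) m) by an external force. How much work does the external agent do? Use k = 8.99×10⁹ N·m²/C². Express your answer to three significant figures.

0.241 J

For quasistatic motion the external work equals the change in potential energy: W_ext = qΔV = q(V_B − V_A).
At A: distances to the source charges are 0.669 m, 1.48 m; V_A = Σ kqᵢ/rᵢ = -9.68×10⁴ V.
At B: distances to the source charges are 1.35 m, 0.893 m; V_B = Σ kqᵢ/rᵢ = -6.24×10⁴ V.
ΔV = V_B − V_A = 3.44×10⁴ V.
W_ext = qΔV = (7.00×10⁻⁶ C)(3.44×10⁴ V) = 0.241 J.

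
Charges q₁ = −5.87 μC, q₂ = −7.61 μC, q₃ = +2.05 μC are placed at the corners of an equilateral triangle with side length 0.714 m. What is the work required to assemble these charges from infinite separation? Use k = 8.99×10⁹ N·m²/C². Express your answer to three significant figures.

0.215 J

The assembly work is the sum of pairwise potential energies, U = Σ_{i<j} kqᵢqⱼ/rᵢⱼ.
All three pair separations equal the side length, 0.714 m.
U = (0.562) + (-0.152) + (-0.196) = 0.215 J.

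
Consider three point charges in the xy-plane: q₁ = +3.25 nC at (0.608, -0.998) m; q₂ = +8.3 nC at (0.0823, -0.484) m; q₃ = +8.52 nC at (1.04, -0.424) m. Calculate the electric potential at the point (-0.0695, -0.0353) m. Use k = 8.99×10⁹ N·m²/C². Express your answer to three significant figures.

247 V

Electric potential is a scalar, so the contributions from each charge add algebraically: V = Σ kqᵢ/rᵢ.
Distances from the field point to each charge: r₁ = 1.18 m, r₂ = 0.474 m, r₃ = 1.18 m.
V = k[(3.25×10⁻⁹)/(1.18) + (8.30×10⁻⁹)/(0.474) + (8.52×10⁻⁹)/(1.18)] = 247 V.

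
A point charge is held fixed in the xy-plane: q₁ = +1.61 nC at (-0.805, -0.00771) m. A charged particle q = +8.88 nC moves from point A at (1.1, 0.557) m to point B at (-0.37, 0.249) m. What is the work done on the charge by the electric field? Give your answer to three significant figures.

-1.90×10⁻⁷ J

The work done by the electric force is W_field = −ΔU = −q(V_B − V_A) = q(V_A − V_B).
At A: distance to the source charge is 1.99 m; V_A = kq₁/r = 7.28 V.
At B: distance to the source charge is 0.505 m; V_B = kq₁/r = 28.7 V.
ΔV = V_B − V_A = 21.4 V.
W_field = −qΔV = −(8.88×10⁻⁹ C)(21.4 V) = -1.90×10⁻⁷ J.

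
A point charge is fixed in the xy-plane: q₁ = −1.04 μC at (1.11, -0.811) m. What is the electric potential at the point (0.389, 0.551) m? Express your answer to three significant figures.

-6070 V

The total potential is the scalar sum of each charge's contribution, V = Σ kqᵢ/rᵢ.
Distances from the field point to each charge: r₁ = 1.54 m.
V = k[(-1.04×10⁻⁶)/(1.54)] = -6070 V.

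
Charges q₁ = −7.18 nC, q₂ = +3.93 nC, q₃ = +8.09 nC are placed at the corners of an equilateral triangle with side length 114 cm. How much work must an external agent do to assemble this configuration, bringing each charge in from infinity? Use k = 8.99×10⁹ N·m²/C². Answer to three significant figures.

The assembly work is the sum of pairwise potential energies, U = Σ_{i<j} kqᵢqⱼ/rᵢⱼ.
All three pair separations equal the side length, 1.14 m.
U = (-2.23×10⁻⁷) + (-4.58×10⁻⁷) + (2.51×10⁻⁷) = -4.30×10⁻⁷ J.

-4.30×10⁻⁷ J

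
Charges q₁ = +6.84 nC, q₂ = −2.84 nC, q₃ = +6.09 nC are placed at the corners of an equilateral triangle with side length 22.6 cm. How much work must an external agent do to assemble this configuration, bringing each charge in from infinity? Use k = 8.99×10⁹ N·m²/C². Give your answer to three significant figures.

The assembly work is the sum of pairwise potential energies, U = Σ_{i<j} kqᵢqⱼ/rᵢⱼ.
All three pair separations equal the side length, 0.226 m.
U = (-7.73×10⁻⁷) + (1.66×10⁻⁶) + (-6.88×10⁻⁷) = 1.96×10⁻⁷ J.

1.96×10⁻⁷ J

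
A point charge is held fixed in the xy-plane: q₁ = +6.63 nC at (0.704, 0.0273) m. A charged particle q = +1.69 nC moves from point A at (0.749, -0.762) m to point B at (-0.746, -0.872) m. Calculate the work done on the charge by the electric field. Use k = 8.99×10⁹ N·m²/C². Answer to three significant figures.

6.84×10⁻⁸ J

The work done by the electric force is W_field = −ΔU = −q(V_B − V_A) = q(V_A − V_B).
At A: distance to the source charge is 0.791 m; V_A = kq₁/r = 75.4 V.
At B: distance to the source charge is 1.71 m; V_B = kq₁/r = 34.9 V.
ΔV = V_B − V_A = -40.5 V.
W_field = −qΔV = −(1.69×10⁻⁹ C)(-40.5 V) = 6.84×10⁻⁸ J.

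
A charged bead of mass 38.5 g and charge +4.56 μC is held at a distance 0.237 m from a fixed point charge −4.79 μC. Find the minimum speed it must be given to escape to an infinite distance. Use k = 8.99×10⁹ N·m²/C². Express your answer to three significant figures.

To just escape, total mechanical energy must reach zero at infinity: ½mv²_min + U = 0, so ½mv²_min = −U = |kQq|/r.
|U| = |kQq|/r = (8.99×10⁹ N·m²/C²)(4.79×10⁻⁶)(4.56×10⁻⁶)/(0.237) = 0.829 J.
v_min = √(2|U|/m) = √(2·0.829/0.0385) = 6.56 m/s.

6.56 m/s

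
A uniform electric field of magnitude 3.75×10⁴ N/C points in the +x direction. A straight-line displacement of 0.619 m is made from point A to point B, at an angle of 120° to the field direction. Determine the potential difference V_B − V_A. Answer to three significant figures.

Only the component of displacement along E changes the potential: ΔV = −E·d·cosθ.
ΔV = −(3.75×10⁴ V/m)(0.619 m)cos120° = 1.16×10⁴ V.

1.16×10⁴ V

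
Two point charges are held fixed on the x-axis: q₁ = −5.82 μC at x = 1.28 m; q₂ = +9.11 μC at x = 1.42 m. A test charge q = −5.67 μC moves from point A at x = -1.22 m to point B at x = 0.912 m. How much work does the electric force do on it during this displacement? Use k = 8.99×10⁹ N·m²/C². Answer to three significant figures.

The work done by the electric force is W_field = −ΔU = −q(V_B − V_A) = q(V_A − V_B).
At A: distances to the source charges are 2.50 m, 2.64 m; V_A = Σ kqᵢ/rᵢ = 1.01×10⁴ V.
At B: distances to the source charges are 0.368 m, 0.508 m; V_B = Σ kqᵢ/rᵢ = 1.90×10⁴ V.
ΔV = V_B − V_A = 8950 V.
W_field = −qΔV = −(-5.67×10⁻⁶ C)(8950 V) = 0.0507 J.

0.0507 J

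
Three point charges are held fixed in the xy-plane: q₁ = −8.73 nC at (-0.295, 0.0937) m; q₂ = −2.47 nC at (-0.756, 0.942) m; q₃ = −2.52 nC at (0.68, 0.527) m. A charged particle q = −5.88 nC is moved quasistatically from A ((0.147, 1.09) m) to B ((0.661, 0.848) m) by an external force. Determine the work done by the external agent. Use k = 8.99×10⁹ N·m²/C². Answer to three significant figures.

1.47×10⁻⁷ J

For quasistatic motion the external work equals the change in potential energy: W_ext = qΔV = q(V_B − V_A).
At A: distances to the source charges are 1.09 m, 0.915 m, 0.775 m; V_A = Σ kqᵢ/rᵢ = -125 V.
At B: distances to the source charges are 1.22 m, 1.42 m, 0.322 m; V_B = Σ kqᵢ/rᵢ = -151 V.
ΔV = V_B − V_A = -25.0 V.
W_ext = qΔV = (-5.88×10⁻⁹ C)(-25.0 V) = 1.47×10⁻⁷ J.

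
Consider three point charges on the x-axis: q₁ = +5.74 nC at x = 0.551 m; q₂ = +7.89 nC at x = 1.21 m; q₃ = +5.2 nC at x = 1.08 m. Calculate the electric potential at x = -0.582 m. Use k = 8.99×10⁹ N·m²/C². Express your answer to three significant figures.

The total potential is the scalar sum of each charge's contribution, V = Σ kqᵢ/rᵢ.
Distances from the field point to each charge: r₁ = 1.13 m, r₂ = 1.79 m, r₃ = 1.66 m.
V = k[(5.74×10⁻⁹)/(1.13) + (7.89×10⁻⁹)/(1.79) + (5.20×10⁻⁹)/(1.66)] = 113 V.

113 V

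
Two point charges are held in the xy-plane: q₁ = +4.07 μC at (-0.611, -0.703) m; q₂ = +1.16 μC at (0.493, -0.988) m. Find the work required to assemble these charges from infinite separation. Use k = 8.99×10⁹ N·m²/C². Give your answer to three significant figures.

The work to assemble the configuration equals its total potential energy, U = Σ kqᵢqⱼ/rᵢⱼ over all pairs.
Pair separations: r₁₂ = 1.14 m.
U = (0.0372) = 0.0372 J.

0.0372 J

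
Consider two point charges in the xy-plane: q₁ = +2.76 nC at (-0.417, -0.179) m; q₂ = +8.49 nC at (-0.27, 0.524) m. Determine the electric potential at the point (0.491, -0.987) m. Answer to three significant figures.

Electric potential is a scalar, so the contributions from each charge add algebraically: V = Σ kqᵢ/rᵢ.
Distances from the field point to each charge: r₁ = 1.22 m, r₂ = 1.69 m.
V = k[(2.76×10⁻⁹)/(1.22) + (8.49×10⁻⁹)/(1.69)] = 65.5 V.

65.5 V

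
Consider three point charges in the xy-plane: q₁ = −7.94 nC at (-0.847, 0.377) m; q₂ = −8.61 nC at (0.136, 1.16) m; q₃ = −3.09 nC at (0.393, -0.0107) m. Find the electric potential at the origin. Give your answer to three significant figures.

-214 V

The total potential is the scalar sum of each charge's contribution, V = Σ kqᵢ/rᵢ.
Distances from the field point to each charge: r₁ = 0.927 m, r₂ = 1.17 m, r₃ = 0.393 m.
V = k[(-7.94×10⁻⁹)/(0.927) + (-8.61×10⁻⁹)/(1.17) + (-3.09×10⁻⁹)/(0.393)] = -214 V.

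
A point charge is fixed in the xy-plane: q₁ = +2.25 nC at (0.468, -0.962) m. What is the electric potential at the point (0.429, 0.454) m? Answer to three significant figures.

The total potential is the scalar sum of each charge's contribution, V = Σ kqᵢ/rᵢ.
Distances from the field point to each charge: r₁ = 1.42 m.
V = k[(2.25×10⁻⁹)/(1.42)] = 14.3 V.

14.3 V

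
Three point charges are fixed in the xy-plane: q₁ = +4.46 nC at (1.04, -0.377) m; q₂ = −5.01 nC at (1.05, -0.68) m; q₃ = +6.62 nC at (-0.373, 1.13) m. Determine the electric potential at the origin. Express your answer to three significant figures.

The total potential is the scalar sum of each charge's contribution, V = Σ kqᵢ/rᵢ.
Distances from the field point to each charge: r₁ = 1.11 m, r₂ = 1.25 m, r₃ = 1.19 m.
V = k[(4.46×10⁻⁹)/(1.11) + (-5.01×10⁻⁹)/(1.25) + (6.62×10⁻⁹)/(1.19)] = 50.3 V.

50.3 V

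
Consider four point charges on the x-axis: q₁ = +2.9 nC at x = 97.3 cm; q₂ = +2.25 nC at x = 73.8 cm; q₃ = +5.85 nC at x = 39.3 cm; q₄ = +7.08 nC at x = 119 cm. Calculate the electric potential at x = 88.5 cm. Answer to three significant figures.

The total potential is the scalar sum of each charge's contribution, V = Σ kqᵢ/rᵢ.
Distances from the field point to each charge: r₁ = 0.0880 m, r₂ = 0.147 m, r₃ = 0.492 m, r₄ = 0.305 m.
V = k[(2.90×10⁻⁹)/(0.0880) + (2.25×10⁻⁹)/(0.147) + (5.85×10⁻⁹)/(0.492) + (7.08×10⁻⁹)/(0.305)] = 749 V.

749 V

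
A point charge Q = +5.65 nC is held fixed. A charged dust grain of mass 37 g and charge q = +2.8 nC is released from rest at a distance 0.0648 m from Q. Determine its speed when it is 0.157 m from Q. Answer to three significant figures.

Only the electrostatic force acts, so mechanical energy is conserved: ½mv² = U₁ − U₂ = kQq(1/r₁ − 1/r₂).
U₁ − U₂ = (8.99×10⁹ N·m²/C²)(5.65×10⁻⁹ C)(2.80×10⁻⁹ C)(1/0.0648 − 1/0.157) = 1.29×10⁻⁶ J.
v = √(2·1.29×10⁻⁶/0.0370) = 8.35×10⁻³ m/s.

8.35×10⁻³ m/s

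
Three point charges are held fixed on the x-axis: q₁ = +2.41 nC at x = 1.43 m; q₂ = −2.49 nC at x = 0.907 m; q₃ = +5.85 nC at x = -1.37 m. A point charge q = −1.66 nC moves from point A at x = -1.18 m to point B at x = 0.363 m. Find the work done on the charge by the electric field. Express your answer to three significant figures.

-4.40×10⁻⁷ J

The work done by the electric force is W_field = −ΔU = −q(V_B − V_A) = q(V_A − V_B).
At A: distances to the source charges are 2.61 m, 2.09 m, 0.190 m; V_A = Σ kqᵢ/rᵢ = 274 V.
At B: distances to the source charges are 1.07 m, 0.544 m, 1.73 m; V_B = Σ kqᵢ/rᵢ = 9.50 V.
ΔV = V_B − V_A = -265 V.
W_field = −qΔV = −(-1.66×10⁻⁹ C)(-265 V) = -4.40×10⁻⁷ J.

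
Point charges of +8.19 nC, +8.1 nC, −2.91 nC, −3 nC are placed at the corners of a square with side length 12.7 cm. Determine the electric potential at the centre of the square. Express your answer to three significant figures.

Electric potential is a scalar, so the contributions from each charge add algebraically: V = Σ kqᵢ/rᵢ.
The distance from each corner to the centre is a√2/2 = 0.0898 m.
V = k[(8.19×10⁻⁹)/(0.0898) + (8.10×10⁻⁹)/(0.0898) + (-2.91×10⁻⁹)/(0.0898) + (-3.00×10⁻⁹)/(0.0898)] = 1040 V.

1040 V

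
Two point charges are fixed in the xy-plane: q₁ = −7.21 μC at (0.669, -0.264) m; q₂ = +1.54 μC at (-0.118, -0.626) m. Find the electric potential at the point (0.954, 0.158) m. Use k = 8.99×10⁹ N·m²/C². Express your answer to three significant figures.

The total potential is the scalar sum of each charge's contribution, V = Σ kqᵢ/rᵢ.
Distances from the field point to each charge: r₁ = 0.509 m, r₂ = 1.33 m.
V = k[(-7.21×10⁻⁶)/(0.509) + (1.54×10⁻⁶)/(1.33)] = -1.17×10⁵ V.

-1.17×10⁵ V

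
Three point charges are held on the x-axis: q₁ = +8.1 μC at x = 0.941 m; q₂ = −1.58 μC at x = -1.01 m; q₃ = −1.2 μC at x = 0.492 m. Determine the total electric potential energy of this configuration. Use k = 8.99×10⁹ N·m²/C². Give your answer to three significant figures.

-0.242 J

The assembly work is the sum of pairwise potential energies, U = Σ_{i<j} kqᵢqⱼ/rᵢⱼ.
Pair separations: r₁₂ = 1.95 m, r₁₃ = 0.449 m, r₂₃ = 1.50 m.
U = (-0.0590) + (-0.195) + (0.0113) = -0.242 J.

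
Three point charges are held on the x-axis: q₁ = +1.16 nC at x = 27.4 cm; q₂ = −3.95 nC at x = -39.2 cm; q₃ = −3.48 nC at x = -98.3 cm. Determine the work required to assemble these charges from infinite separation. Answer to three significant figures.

The work to assemble the configuration equals its total potential energy, U = Σ kqᵢqⱼ/rᵢⱼ over all pairs.
Pair separations: r₁₂ = 0.666 m, r₁₃ = 1.26 m, r₂₃ = 0.591 m.
U = (-6.19×10⁻⁸) + (-2.89×10⁻⁸) + (2.09×10⁻⁷) = 1.18×10⁻⁷ J.

1.18×10⁻⁷ J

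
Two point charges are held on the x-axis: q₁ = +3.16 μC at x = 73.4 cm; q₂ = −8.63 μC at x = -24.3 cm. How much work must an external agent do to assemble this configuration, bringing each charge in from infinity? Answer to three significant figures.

-0.251 J

The work to assemble the configuration equals its total potential energy, U = Σ kqᵢqⱼ/rᵢⱼ over all pairs.
Pair separations: r₁₂ = 0.977 m.
U = (-0.251) = -0.251 J.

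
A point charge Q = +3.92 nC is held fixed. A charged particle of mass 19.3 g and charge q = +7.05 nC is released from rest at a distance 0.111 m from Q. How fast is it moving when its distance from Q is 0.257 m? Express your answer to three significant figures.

Only the electrostatic force acts, so mechanical energy is conserved: ½mv² = U₁ − U₂ = kQq(1/r₁ − 1/r₂).
U₁ − U₂ = (8.99×10⁹ N·m²/C²)(3.92×10⁻⁹ C)(7.05×10⁻⁹ C)(1/0.111 − 1/0.257) = 1.27×10⁻⁶ J.
v = √(2·1.27×10⁻⁶/0.0193) = 0.0115 m/s.

0.0115 m/s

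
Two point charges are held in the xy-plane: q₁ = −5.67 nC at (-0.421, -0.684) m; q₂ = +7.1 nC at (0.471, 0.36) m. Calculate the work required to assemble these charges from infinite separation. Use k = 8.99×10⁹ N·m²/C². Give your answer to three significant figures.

The work to assemble the configuration equals its total potential energy, U = Σ kqᵢqⱼ/rᵢⱼ over all pairs.
Pair separations: r₁₂ = 1.37 m.
U = (-2.64×10⁻⁷) = -2.64×10⁻⁷ J.

-2.64×10⁻⁷ J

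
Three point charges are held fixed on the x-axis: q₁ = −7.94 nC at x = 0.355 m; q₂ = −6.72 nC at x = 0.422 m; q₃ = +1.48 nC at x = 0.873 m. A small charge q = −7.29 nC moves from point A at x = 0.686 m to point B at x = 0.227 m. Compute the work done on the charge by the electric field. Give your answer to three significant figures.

-3.45×10⁻⁶ J

The work done by the electric force is W_field = −ΔU = −q(V_B − V_A) = q(V_A − V_B).
At A: distances to the source charges are 0.331 m, 0.264 m, 0.187 m; V_A = Σ kqᵢ/rᵢ = -373 V.
At B: distances to the source charges are 0.128 m, 0.195 m, 0.646 m; V_B = Σ kqᵢ/rᵢ = -847 V.
ΔV = V_B − V_A = -474 V.
W_field = −qΔV = −(-7.29×10⁻⁹ C)(-474 V) = -3.45×10⁻⁶ J.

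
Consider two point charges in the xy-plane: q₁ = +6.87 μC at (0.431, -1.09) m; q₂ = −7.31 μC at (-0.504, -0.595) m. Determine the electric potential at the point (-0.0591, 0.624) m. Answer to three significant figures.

The total potential is the scalar sum of each charge's contribution, V = Σ kqᵢ/rᵢ.
Distances from the field point to each charge: r₁ = 1.78 m, r₂ = 1.30 m.
V = k[(6.87×10⁻⁶)/(1.78) + (-7.31×10⁻⁶)/(1.30)] = -1.60×10⁴ V.

-1.60×10⁴ V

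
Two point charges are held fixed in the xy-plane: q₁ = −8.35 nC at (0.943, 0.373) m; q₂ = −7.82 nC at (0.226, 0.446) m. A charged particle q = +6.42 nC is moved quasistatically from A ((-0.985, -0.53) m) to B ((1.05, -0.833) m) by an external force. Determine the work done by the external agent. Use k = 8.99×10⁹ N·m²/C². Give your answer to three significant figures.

-1.78×10⁻⁷ J

For quasistatic motion the external work equals the change in potential energy: W_ext = qΔV = q(V_B − V_A).
At A: distances to the source charges are 2.13 m, 1.56 m; V_A = Σ kqᵢ/rᵢ = -80.5 V.
At B: distances to the source charges are 1.21 m, 1.52 m; V_B = Σ kqᵢ/rᵢ = -108 V.
ΔV = V_B − V_A = -27.7 V.
W_ext = qΔV = (6.42×10⁻⁹ C)(-27.7 V) = -1.78×10⁻⁷ J.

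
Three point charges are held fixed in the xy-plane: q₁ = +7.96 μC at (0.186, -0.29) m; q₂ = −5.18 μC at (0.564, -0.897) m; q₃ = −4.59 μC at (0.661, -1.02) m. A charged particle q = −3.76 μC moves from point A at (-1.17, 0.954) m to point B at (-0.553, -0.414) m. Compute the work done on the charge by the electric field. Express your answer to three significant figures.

The work done by the electric force is W_field = −ΔU = −q(V_B − V_A) = q(V_A − V_B).
At A: distances to the source charges are 1.84 m, 2.54 m, 2.69 m; V_A = Σ kqᵢ/rᵢ = 5200 V.
At B: distances to the source charges are 0.749 m, 1.22 m, 1.36 m; V_B = Σ kqᵢ/rᵢ = 2.68×10⁴ V.
ΔV = V_B − V_A = 2.16×10⁴ V.
W_field = −qΔV = −(-3.76×10⁻⁶ C)(2.16×10⁴ V) = 0.0813 J.

0.0813 J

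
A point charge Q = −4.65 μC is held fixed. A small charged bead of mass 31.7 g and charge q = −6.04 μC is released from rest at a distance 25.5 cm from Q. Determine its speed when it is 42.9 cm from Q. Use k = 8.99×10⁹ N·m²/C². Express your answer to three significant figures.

5.03 m/s

Only the electrostatic force acts, so mechanical energy is conserved: ½mv² = U₁ − U₂ = kQq(1/r₁ − 1/r₂).
U₁ − U₂ = (8.99×10⁹ N·m²/C²)(-4.65×10⁻⁶ C)(-6.04×10⁻⁶ C)(1/0.255 − 1/0.429) = 0.402 J.
v = √(2·0.402/0.0317) = 5.03 m/s.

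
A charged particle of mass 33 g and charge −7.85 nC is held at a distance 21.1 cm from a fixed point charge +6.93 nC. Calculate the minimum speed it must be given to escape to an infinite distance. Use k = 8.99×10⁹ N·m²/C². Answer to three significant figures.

0.0119 m/s

To just escape, total mechanical energy must reach zero at infinity: ½mv²_min + U = 0, so ½mv²_min = −U = |kQq|/r.
|U| = |kQq|/r = (8.99×10⁹ N·m²/C²)(6.93×10⁻⁹)(7.85×10⁻⁹)/(0.211) = 2.32×10⁻⁶ J.
v_min = √(2|U|/m) = √(2·2.32×10⁻⁶/0.0330) = 0.0119 m/s.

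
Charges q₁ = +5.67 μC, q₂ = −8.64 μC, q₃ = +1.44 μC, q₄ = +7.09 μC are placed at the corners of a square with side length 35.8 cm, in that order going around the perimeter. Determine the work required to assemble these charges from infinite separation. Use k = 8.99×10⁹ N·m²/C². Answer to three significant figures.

The work to assemble the configuration equals its total potential energy, U = Σ kqᵢqⱼ/rᵢⱼ over all pairs.
The four side pairs have separation 0.358 m and the two diagonal pairs 0.506 m.
Summing all 6 pair terms gives U = -1.22 J.

-1.22 J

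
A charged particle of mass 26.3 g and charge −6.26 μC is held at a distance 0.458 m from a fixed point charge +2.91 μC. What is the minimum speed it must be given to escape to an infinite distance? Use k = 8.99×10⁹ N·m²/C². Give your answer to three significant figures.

5.21 m/s

To just escape, total mechanical energy must reach zero at infinity: ½mv²_min + U = 0, so ½mv²_min = −U = |kQq|/r.
|U| = |kQq|/r = (8.99×10⁹ N·m²/C²)(2.91×10⁻⁶)(6.26×10⁻⁶)/(0.458) = 0.358 J.
v_min = √(2|U|/m) = √(2·0.358/0.0263) = 5.21 m/s.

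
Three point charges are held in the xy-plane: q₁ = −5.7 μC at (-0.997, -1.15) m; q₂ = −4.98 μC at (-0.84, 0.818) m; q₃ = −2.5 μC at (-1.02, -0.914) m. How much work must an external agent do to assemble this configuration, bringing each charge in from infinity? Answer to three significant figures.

The assembly work is the sum of pairwise potential energies, U = Σ_{i<j} kqᵢqⱼ/rᵢⱼ.
Pair separations: r₁₂ = 1.97 m, r₁₃ = 0.237 m, r₂₃ = 1.74 m.
U = (0.129) + (0.540) + (0.0643) = 0.734 J.

0.734 J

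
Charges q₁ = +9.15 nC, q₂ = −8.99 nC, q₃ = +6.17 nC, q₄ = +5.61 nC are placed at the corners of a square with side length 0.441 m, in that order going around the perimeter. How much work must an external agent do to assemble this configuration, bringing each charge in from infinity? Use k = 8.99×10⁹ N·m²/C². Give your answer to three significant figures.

-9.69×10⁻⁷ J

The work to assemble the configuration equals its total potential energy, U = Σ kqᵢqⱼ/rᵢⱼ over all pairs.
The four side pairs have separation 0.441 m and the two diagonal pairs 0.624 m.
Summing all 6 pair terms gives U = -9.69×10⁻⁷ J.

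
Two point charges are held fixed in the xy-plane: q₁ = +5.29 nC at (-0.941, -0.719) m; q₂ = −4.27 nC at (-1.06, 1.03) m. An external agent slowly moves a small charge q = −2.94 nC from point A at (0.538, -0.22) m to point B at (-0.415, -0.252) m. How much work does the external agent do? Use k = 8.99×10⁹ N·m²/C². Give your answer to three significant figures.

For quasistatic motion the external work equals the change in potential energy: W_ext = qΔV = q(V_B − V_A).
At A: distances to the source charges are 1.56 m, 2.03 m; V_A = Σ kqᵢ/rᵢ = 11.5 V.
At B: distances to the source charges are 0.703 m, 1.44 m; V_B = Σ kqᵢ/rᵢ = 40.9 V.
ΔV = V_B − V_A = 29.3 V.
W_ext = qΔV = (-2.94×10⁻⁹ C)(29.3 V) = -8.62×10⁻⁸ J.

-8.62×10⁻⁸ J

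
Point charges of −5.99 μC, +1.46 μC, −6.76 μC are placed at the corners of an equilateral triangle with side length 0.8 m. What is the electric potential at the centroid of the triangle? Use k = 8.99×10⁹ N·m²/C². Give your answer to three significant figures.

-2.20×10⁵ V

The total potential is the scalar sum of each charge's contribution, V = Σ kqᵢ/rᵢ.
The distance from each vertex to the centroid is a/√3 = 0.462 m.
V = k[(-5.99×10⁻⁶)/(0.462) + (1.46×10⁻⁶)/(0.462) + (-6.76×10⁻⁶)/(0.462)] = -2.20×10⁵ V.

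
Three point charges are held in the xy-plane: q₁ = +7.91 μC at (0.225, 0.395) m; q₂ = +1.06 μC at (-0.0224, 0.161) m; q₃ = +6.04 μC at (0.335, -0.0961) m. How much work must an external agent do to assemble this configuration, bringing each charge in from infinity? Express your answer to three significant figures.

The assembly work is the sum of pairwise potential energies, U = Σ_{i<j} kqᵢqⱼ/rᵢⱼ.
Pair separations: r₁₂ = 0.341 m, r₁₃ = 0.503 m, r₂₃ = 0.440 m.
U = (0.221) + (0.853) + (0.131) = 1.21 J.

1.21 J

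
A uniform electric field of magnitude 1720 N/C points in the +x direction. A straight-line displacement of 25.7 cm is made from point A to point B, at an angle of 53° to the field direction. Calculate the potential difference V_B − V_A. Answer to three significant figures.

-266 V

Only the component of displacement along E changes the potential: ΔV = −E·d·cosθ.
ΔV = −(1720 V/m)(0.257 m)cos53° = -266 V.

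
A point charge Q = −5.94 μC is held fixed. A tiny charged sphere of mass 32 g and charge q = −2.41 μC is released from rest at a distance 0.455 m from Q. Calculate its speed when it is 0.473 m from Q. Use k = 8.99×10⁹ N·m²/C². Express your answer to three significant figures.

Only the electrostatic force acts, so mechanical energy is conserved: ½mv² = U₁ − U₂ = kQq(1/r₁ − 1/r₂).
U₁ − U₂ = (8.99×10⁹ N·m²/C²)(-5.94×10⁻⁶ C)(-2.41×10⁻⁶ C)(1/0.455 − 1/0.473) = 0.0108 J.
v = √(2·0.0108/0.0320) = 0.820 m/s.

0.820 m/s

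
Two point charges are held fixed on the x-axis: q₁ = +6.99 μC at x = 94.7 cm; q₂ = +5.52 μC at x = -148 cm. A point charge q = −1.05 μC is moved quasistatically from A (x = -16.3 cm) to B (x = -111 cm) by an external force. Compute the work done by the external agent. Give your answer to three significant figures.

For quasistatic motion the external work equals the change in potential energy: W_ext = qΔV = q(V_B − V_A).
At A: distances to the source charges are 1.11 m, 1.32 m; V_A = Σ kqᵢ/rᵢ = 9.43×10⁴ V.
At B: distances to the source charges are 2.06 m, 0.370 m; V_B = Σ kqᵢ/rᵢ = 1.65×10⁵ V.
ΔV = V_B − V_A = 7.04×10⁴ V.
W_ext = qΔV = (-1.05×10⁻⁶ C)(7.04×10⁴ V) = -0.0739 J.

-0.0739 J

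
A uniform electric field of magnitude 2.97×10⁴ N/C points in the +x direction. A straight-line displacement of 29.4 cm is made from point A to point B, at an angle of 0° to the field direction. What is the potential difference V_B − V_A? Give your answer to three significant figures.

Only the component of displacement along E changes the potential: ΔV = −E·d·cosθ.
ΔV = −(2.97×10⁴ V/m)(0.294 m)cos0° = -8730 V.

-8730 V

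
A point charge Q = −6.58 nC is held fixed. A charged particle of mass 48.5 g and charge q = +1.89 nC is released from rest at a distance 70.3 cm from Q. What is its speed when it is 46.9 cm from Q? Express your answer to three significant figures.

Only the electrostatic force acts, so mechanical energy is conserved: ½mv² = U₁ − U₂ = kQq(1/r₁ − 1/r₂).
U₁ − U₂ = (8.99×10⁹ N·m²/C²)(-6.58×10⁻⁹ C)(1.89×10⁻⁹ C)(1/0.703 − 1/0.469) = 7.93×10⁻⁸ J.
v = √(2·7.93×10⁻⁸/0.0485) = 1.81×10⁻³ m/s.

1.81×10⁻³ m/s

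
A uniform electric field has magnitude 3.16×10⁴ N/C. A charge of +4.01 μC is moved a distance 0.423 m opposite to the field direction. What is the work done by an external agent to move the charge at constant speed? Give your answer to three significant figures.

0.0536 J

The potential change for a displacement 0.423 m opposite to the field direction is ΔV = +Ed = 1.34×10⁴ V.
W_ext = qΔV = 0.0536 J.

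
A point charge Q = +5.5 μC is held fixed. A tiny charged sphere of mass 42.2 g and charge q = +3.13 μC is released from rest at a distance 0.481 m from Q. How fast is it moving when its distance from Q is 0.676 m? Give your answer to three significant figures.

Only the electrostatic force acts, so mechanical energy is conserved: ½mv² = U₁ − U₂ = kQq(1/r₁ − 1/r₂).
U₁ − U₂ = (8.99×10⁹ N·m²/C²)(5.50×10⁻⁶ C)(3.13×10⁻⁶ C)(1/0.481 − 1/0.676) = 0.0928 J.
v = √(2·0.0928/0.0422) = 2.10 m/s.

2.10 m/s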